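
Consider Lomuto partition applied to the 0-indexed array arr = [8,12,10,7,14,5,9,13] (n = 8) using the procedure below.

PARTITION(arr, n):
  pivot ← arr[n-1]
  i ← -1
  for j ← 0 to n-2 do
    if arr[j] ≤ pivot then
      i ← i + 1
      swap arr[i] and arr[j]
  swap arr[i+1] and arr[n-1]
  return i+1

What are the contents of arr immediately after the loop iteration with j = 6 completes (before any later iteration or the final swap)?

pivot=13, i=-1
j=0: 8≤13, i=0, swap(0,0) ⇒ [8,12,10,7,14,5,9,13]
j=1: 12≤13, i=1, swap(1,1) ⇒ [8,12,10,7,14,5,9,13]
j=2: 10≤13, i=2, swap(2,2) ⇒ [8,12,10,7,14,5,9,13]
j=3: 7≤13, i=3, swap(3,3) ⇒ [8,12,10,7,14,5,9,13]
j=4: 14>13, skip
j=5: 5≤13, i=4, swap(4,5) ⇒ [8,12,10,7,5,14,9,13]
j=6: 9≤13, i=5, swap(5,6) ⇒ [8,12,10,7,5,9,14,13]
(after j=6) arr = [8,12,10,7,5,9,14,13]

[8,12,10,7,5,9,14,13]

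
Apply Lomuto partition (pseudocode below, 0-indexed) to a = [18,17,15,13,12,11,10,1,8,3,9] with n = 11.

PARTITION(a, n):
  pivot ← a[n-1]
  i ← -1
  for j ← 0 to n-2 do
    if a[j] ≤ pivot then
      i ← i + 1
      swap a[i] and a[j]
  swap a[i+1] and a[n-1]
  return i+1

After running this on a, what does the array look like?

[1,8,3,9,12,11,10,18,17,15,13]

pivot = a[10] = 9; i = -1
j=0: a[0]=18 > 9 → no swap
j=1: a[1]=17 > 9 → no swap
j=2: a[2]=15 > 9 → no swap
j=3: a[3]=13 > 9 → no swap
j=4: a[4]=12 > 9 → no swap
j=5: a[5]=11 > 9 → no swap
j=6: a[6]=10 > 9 → no swap
j=7: a[7]=1 ≤ 9 → i=0, swap a[0],a[7] → [1,17,15,13,12,11,10,18,8,3,9]
j=8: a[8]=8 ≤ 9 → i=1, swap a[1],a[8] → [1,8,15,13,12,11,10,18,17,3,9]
j=9: a[9]=3 ≤ 9 → i=2, swap a[2],a[9] → [1,8,3,13,12,11,10,18,17,15,9]
final swap a[3],a[10] → [1,8,3,9,12,11,10,18,17,15,13]; return 3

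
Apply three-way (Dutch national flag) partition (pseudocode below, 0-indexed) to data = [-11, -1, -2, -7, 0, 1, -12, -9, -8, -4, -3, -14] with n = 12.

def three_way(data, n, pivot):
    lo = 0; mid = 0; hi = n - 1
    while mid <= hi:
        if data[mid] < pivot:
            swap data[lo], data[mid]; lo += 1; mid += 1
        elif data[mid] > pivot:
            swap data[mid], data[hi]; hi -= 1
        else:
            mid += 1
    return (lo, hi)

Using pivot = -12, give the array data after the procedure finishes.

[-14, -12, -7, 0, 1, -2, -9, -8, -4, -3, -1, -11]

pivot = -12; lo=0, mid=0, hi=11
data[mid]=-11>-12: swap data[0],data[11]; hi=10 → [-14, -1, -2, -7, 0, 1, -12, -9, -8, -4, -3, -11]
data[mid]=-14<-12: swap data[0],data[0]; lo=1,mid=1 → [-14, -1, -2, -7, 0, 1, -12, -9, -8, -4, -3, -11]
data[mid]=-1>-12: swap data[1],data[10]; hi=9 → [-14, -3, -2, -7, 0, 1, -12, -9, -8, -4, -1, -11]
data[mid]=-3>-12: swap data[1],data[9]; hi=8 → [-14, -4, -2, -7, 0, 1, -12, -9, -8, -3, -1, -11]
data[mid]=-4>-12: swap data[1],data[8]; hi=7 → [-14, -8, -2, -7, 0, 1, -12, -9, -4, -3, -1, -11]
data[mid]=-8>-12: swap data[1],data[7]; hi=6 → [-14, -9, -2, -7, 0, 1, -12, -8, -4, -3, -1, -11]
data[mid]=-9>-12: swap data[1],data[6]; hi=5 → [-14, -12, -2, -7, 0, 1, -9, -8, -4, -3, -1, -11]
data[mid]=-12=-12: mid=2
data[mid]=-2>-12: swap data[2],data[5]; hi=4 → [-14, -12, 1, -7, 0, -2, -9, -8, -4, -3, -1, -11]
data[mid]=1>-12: swap data[2],data[4]; hi=3 → [-14, -12, 0, -7, 1, -2, -9, -8, -4, -3, -1, -11]
data[mid]=0>-12: swap data[2],data[3]; hi=2 → [-14, -12, -7, 0, 1, -2, -9, -8, -4, -3, -1, -11]
data[mid]=-7>-12: swap data[2],data[2]; hi=1 → [-14, -12, -7, 0, 1, -2, -9, -8, -4, -3, -1, -11]
end: lo=1, hi=1; data = [-14, -12, -7, 0, 1, -2, -9, -8, -4, -3, -1, -11]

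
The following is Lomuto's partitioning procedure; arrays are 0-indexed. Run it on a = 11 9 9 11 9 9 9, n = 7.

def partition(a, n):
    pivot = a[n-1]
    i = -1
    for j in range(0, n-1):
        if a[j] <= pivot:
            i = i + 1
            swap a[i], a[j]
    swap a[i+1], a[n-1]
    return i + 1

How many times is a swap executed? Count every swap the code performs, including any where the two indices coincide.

pivot = a[6] = 9; i = -1
j=0: a[0]=11 > 9 → no swap
j=1: a[1]=9 ≤ 9 → i=0, swap a[0],a[1] → 9 11 9 11 9 9 9
j=2: a[2]=9 ≤ 9 → i=1, swap a[1],a[2] → 9 9 11 11 9 9 9
j=3: a[3]=11 > 9 → no swap
j=4: a[4]=9 ≤ 9 → i=2, swap a[2],a[4] → 9 9 9 11 11 9 9
j=5: a[5]=9 ≤ 9 → i=3, swap a[3],a[5] → 9 9 9 9 11 11 9
final swap a[4],a[6] → 9 9 9 9 9 11 11; return 4

5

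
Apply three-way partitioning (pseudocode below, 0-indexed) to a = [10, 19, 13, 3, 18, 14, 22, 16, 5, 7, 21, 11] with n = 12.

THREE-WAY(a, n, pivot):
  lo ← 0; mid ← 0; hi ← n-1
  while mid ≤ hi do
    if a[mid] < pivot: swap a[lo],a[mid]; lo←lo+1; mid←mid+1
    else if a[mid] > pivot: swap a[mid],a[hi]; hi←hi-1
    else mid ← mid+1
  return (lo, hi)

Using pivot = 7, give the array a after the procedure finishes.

lo=0 mid=0 hi=11
10>7: swap(0,11), hi=10 ⇒ [11, 19, 13, 3, 18, 14, 22, 16, 5, 7, 21, 10]
11>7: swap(0,10), hi=9 ⇒ [21, 19, 13, 3, 18, 14, 22, 16, 5, 7, 11, 10]
21>7: swap(0,9), hi=8 ⇒ [7, 19, 13, 3, 18, 14, 22, 16, 5, 21, 11, 10]
7=7: mid=1
19>7: swap(1,8), hi=7 ⇒ [7, 5, 13, 3, 18, 14, 22, 16, 19, 21, 11, 10]
5<7: swap(0,1), lo=1 mid=2 ⇒ [5, 7, 13, 3, 18, 14, 22, 16, 19, 21, 11, 10]
13>7: swap(2,7), hi=6 ⇒ [5, 7, 16, 3, 18, 14, 22, 13, 19, 21, 11, 10]
16>7: swap(2,6), hi=5 ⇒ [5, 7, 22, 3, 18, 14, 16, 13, 19, 21, 11, 10]
22>7: swap(2,5), hi=4 ⇒ [5, 7, 14, 3, 18, 22, 16, 13, 19, 21, 11, 10]
14>7: swap(2,4), hi=3 ⇒ [5, 7, 18, 3, 14, 22, 16, 13, 19, 21, 11, 10]
18>7: swap(2,3), hi=2 ⇒ [5, 7, 3, 18, 14, 22, 16, 13, 19, 21, 11, 10]
3<7: swap(1,2), lo=2 mid=3 ⇒ [5, 3, 7, 18, 14, 22, 16, 13, 19, 21, 11, 10]
done. lo=2 hi=2; a=[5, 3, 7, 18, 14, 22, 16, 13, 19, 21, 11, 10]

[5, 3, 7, 18, 14, 22, 16, 13, 19, 21, 11, 10]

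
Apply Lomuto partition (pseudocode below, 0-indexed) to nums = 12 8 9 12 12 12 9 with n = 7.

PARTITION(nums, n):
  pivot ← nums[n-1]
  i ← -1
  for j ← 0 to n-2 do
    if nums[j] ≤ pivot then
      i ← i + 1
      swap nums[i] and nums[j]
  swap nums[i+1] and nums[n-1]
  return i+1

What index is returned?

pivot=9, i=-1
j=0: 12>9, skip
j=1: 8≤9, i=0, swap(0,1) ⇒ 8 12 9 12 12 12 9
j=2: 9≤9, i=1, swap(1,2) ⇒ 8 9 12 12 12 12 9
j=3: 12>9, skip
j=4: 12>9, skip
j=5: 12>9, skip
swap(2,6) ⇒ 8 9 9 12 12 12 12; return 2

2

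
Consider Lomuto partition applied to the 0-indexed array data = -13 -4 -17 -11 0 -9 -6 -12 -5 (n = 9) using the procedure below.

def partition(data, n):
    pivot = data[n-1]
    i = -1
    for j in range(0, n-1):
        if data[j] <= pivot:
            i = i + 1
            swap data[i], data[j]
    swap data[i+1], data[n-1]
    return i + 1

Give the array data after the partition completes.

-13 -17 -11 -9 -6 -12 -5 -4 0

pivot=-5, i=-1
j=0: -13≤-5, i=0, swap(0,0) ⇒ -13 -4 -17 -11 0 -9 -6 -12 -5
j=1: -4>-5, skip
j=2: -17≤-5, i=1, swap(1,2) ⇒ -13 -17 -4 -11 0 -9 -6 -12 -5
j=3: -11≤-5, i=2, swap(2,3) ⇒ -13 -17 -11 -4 0 -9 -6 -12 -5
j=4: 0>-5, skip
j=5: -9≤-5, i=3, swap(3,5) ⇒ -13 -17 -11 -9 0 -4 -6 -12 -5
j=6: -6≤-5, i=4, swap(4,6) ⇒ -13 -17 -11 -9 -6 -4 0 -12 -5
j=7: -12≤-5, i=5, swap(5,7) ⇒ -13 -17 -11 -9 -6 -12 0 -4 -5
swap(6,8) ⇒ -13 -17 -11 -9 -6 -12 -5 -4 0; return 6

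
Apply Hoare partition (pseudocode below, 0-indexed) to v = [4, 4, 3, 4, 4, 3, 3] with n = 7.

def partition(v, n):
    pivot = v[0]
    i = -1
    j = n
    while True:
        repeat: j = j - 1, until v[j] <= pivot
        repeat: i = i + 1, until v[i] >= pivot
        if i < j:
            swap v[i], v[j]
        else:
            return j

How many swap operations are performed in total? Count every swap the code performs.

pivot=4
j stops at 6 (3), i stops at 0 (4); swap ⇒ [3, 4, 3, 4, 4, 3, 4]
j stops at 5 (3), i stops at 1 (4); swap ⇒ [3, 3, 3, 4, 4, 4, 4]
j stops at 4 (4), i stops at 3 (4); swap ⇒ [3, 3, 3, 4, 4, 4, 4]
j stops at 3, i stops at 4; i≥j ⇒ return 3. v=[3, 3, 3, 4, 4, 4, 4]

3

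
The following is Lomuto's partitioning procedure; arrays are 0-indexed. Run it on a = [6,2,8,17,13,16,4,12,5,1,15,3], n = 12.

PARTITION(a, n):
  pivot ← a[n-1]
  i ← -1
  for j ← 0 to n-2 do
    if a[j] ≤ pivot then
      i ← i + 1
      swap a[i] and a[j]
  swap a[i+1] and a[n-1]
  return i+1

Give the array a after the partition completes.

pivot=3, i=-1
j=0: 6>3, skip
j=1: 2≤3, i=0, swap(0,1) ⇒ [2,6,8,17,13,16,4,12,5,1,15,3]
j=2: 8>3, skip
j=3: 17>3, skip
j=4: 13>3, skip
j=5: 16>3, skip
j=6: 4>3, skip
j=7: 12>3, skip
j=8: 5>3, skip
j=9: 1≤3, i=1, swap(1,9) ⇒ [2,1,8,17,13,16,4,12,5,6,15,3]
j=10: 15>3, skip
swap(2,11) ⇒ [2,1,3,17,13,16,4,12,5,6,15,8]; return 2

[2,1,3,17,13,16,4,12,5,6,15,8]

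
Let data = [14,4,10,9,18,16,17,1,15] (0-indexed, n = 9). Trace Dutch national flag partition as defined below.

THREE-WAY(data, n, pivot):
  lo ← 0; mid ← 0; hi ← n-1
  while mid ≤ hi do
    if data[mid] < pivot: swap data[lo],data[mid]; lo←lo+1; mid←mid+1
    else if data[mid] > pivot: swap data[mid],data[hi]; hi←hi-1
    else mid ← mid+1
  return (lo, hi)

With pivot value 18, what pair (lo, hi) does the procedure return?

(8, 8)

pivot = 18; lo=0, mid=0, hi=8
data[mid]=14<18: swap data[0],data[0]; lo=1,mid=1 → [14,4,10,9,18,16,17,1,15]
data[mid]=4<18: swap data[1],data[1]; lo=2,mid=2 → [14,4,10,9,18,16,17,1,15]
data[mid]=10<18: swap data[2],data[2]; lo=3,mid=3 → [14,4,10,9,18,16,17,1,15]
data[mid]=9<18: swap data[3],data[3]; lo=4,mid=4 → [14,4,10,9,18,16,17,1,15]
data[mid]=18=18: mid=5
data[mid]=16<18: swap data[4],data[5]; lo=5,mid=6 → [14,4,10,9,16,18,17,1,15]
data[mid]=17<18: swap data[5],data[6]; lo=6,mid=7 → [14,4,10,9,16,17,18,1,15]
data[mid]=1<18: swap data[6],data[7]; lo=7,mid=8 → [14,4,10,9,16,17,1,18,15]
data[mid]=15<18: swap data[7],data[8]; lo=8,mid=9 → [14,4,10,9,16,17,1,15,18]
end: lo=8, hi=8; data = [14,4,10,9,16,17,1,15,18]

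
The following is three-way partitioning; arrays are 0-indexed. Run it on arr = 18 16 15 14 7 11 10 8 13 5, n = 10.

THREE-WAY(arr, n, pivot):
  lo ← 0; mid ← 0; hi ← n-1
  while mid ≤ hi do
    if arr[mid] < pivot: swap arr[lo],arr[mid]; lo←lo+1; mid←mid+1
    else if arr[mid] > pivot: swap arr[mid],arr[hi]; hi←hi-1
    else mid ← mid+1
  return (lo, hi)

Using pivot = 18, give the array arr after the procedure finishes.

16 15 14 7 11 10 8 13 5 18

pivot = 18; lo=0, mid=0, hi=9
arr[mid]=18=18: mid=1
arr[mid]=16<18: swap arr[0],arr[1]; lo=1,mid=2 → 16 18 15 14 7 11 10 8 13 5
arr[mid]=15<18: swap arr[1],arr[2]; lo=2,mid=3 → 16 15 18 14 7 11 10 8 13 5
arr[mid]=14<18: swap arr[2],arr[3]; lo=3,mid=4 → 16 15 14 18 7 11 10 8 13 5
arr[mid]=7<18: swap arr[3],arr[4]; lo=4,mid=5 → 16 15 14 7 18 11 10 8 13 5
arr[mid]=11<18: swap arr[4],arr[5]; lo=5,mid=6 → 16 15 14 7 11 18 10 8 13 5
arr[mid]=10<18: swap arr[5],arr[6]; lo=6,mid=7 → 16 15 14 7 11 10 18 8 13 5
arr[mid]=8<18: swap arr[6],arr[7]; lo=7,mid=8 → 16 15 14 7 11 10 8 18 13 5
arr[mid]=13<18: swap arr[7],arr[8]; lo=8,mid=9 → 16 15 14 7 11 10 8 13 18 5
arr[mid]=5<18: swap arr[8],arr[9]; lo=9,mid=10 → 16 15 14 7 11 10 8 13 5 18
end: lo=9, hi=9; arr = 16 15 14 7 11 10 8 13 5 18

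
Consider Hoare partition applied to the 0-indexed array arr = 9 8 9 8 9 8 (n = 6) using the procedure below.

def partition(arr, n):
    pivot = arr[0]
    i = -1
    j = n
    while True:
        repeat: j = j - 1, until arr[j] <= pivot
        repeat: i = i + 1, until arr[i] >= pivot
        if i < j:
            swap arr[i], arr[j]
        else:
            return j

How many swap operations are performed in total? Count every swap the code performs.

2

pivot = arr[0] = 9; i = -1, j = 6
j→5 (arr[5]=8≤9), i→0 (arr[0]=9≥9); i<j, swap → 8 8 9 8 9 9
j→4 (arr[4]=9≤9), i→2 (arr[2]=9≥9); i<j, swap → 8 8 9 8 9 9
j→3, i→4; i≥j, return j=3. arr = 8 8 9 8 9 9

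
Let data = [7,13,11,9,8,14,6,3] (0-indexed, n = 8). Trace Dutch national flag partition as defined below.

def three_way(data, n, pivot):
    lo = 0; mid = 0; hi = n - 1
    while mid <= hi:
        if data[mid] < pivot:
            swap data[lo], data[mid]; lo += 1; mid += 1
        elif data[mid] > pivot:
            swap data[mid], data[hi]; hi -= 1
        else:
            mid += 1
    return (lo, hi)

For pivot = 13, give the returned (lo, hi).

(6, 6)

lo=0 mid=0 hi=7
7<13: swap(0,0), lo=1 mid=1 ⇒ [7,13,11,9,8,14,6,3]
13=13: mid=2
11<13: swap(1,2), lo=2 mid=3 ⇒ [7,11,13,9,8,14,6,3]
9<13: swap(2,3), lo=3 mid=4 ⇒ [7,11,9,13,8,14,6,3]
8<13: swap(3,4), lo=4 mid=5 ⇒ [7,11,9,8,13,14,6,3]
14>13: swap(5,7), hi=6 ⇒ [7,11,9,8,13,3,6,14]
3<13: swap(4,5), lo=5 mid=6 ⇒ [7,11,9,8,3,13,6,14]
6<13: swap(5,6), lo=6 mid=7 ⇒ [7,11,9,8,3,6,13,14]
done. lo=6 hi=6; data=[7,11,9,8,3,6,13,14]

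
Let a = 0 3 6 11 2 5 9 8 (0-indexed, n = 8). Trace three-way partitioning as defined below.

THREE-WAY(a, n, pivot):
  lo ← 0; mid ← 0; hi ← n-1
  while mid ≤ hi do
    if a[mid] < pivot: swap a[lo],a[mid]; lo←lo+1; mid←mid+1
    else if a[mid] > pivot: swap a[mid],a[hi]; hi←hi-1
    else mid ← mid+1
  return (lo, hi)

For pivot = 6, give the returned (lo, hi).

lo=0 mid=0 hi=7
0<6: swap(0,0), lo=1 mid=1 ⇒ 0 3 6 11 2 5 9 8
3<6: swap(1,1), lo=2 mid=2 ⇒ 0 3 6 11 2 5 9 8
6=6: mid=3
11>6: swap(3,7), hi=6 ⇒ 0 3 6 8 2 5 9 11
8>6: swap(3,6), hi=5 ⇒ 0 3 6 9 2 5 8 11
9>6: swap(3,5), hi=4 ⇒ 0 3 6 5 2 9 8 11
5<6: swap(2,3), lo=3 mid=4 ⇒ 0 3 5 6 2 9 8 11
2<6: swap(3,4), lo=4 mid=5 ⇒ 0 3 5 2 6 9 8 11
done. lo=4 hi=4; a=0 3 5 2 6 9 8 11

(4, 4)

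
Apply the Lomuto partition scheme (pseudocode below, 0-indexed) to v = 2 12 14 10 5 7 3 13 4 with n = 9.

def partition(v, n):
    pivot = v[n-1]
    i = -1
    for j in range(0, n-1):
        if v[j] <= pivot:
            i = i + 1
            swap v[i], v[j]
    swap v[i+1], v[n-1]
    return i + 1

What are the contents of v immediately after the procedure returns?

pivot = v[8] = 4; i = -1
j=0: v[0]=2 ≤ 4 → i=0, swap v[0],v[0] (no change) → 2 12 14 10 5 7 3 13 4
j=1: v[1]=12 > 4 → no swap
j=2: v[2]=14 > 4 → no swap
j=3: v[3]=10 > 4 → no swap
j=4: v[4]=5 > 4 → no swap
j=5: v[5]=7 > 4 → no swap
j=6: v[6]=3 ≤ 4 → i=1, swap v[1],v[6] → 2 3 14 10 5 7 12 13 4
j=7: v[7]=13 > 4 → no swap
final swap v[2],v[8] → 2 3 4 10 5 7 12 13 14; return 2

2 3 4 10 5 7 12 13 14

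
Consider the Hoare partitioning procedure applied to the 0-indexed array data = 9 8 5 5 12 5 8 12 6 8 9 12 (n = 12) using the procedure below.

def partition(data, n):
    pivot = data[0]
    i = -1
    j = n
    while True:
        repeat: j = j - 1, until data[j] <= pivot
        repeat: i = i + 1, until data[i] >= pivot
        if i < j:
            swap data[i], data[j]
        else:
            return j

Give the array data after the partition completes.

9 8 5 5 8 5 8 6 12 12 9 12

pivot = data[0] = 9; i = -1, j = 12
j→10 (data[10]=9≤9), i→0 (data[0]=9≥9); i<j, swap → 9 8 5 5 12 5 8 12 6 8 9 12
j→9 (data[9]=8≤9), i→4 (data[4]=12≥9); i<j, swap → 9 8 5 5 8 5 8 12 6 12 9 12
j→8 (data[8]=6≤9), i→7 (data[7]=12≥9); i<j, swap → 9 8 5 5 8 5 8 6 12 12 9 12
j→7, i→8; i≥j, return j=7. data = 9 8 5 5 8 5 8 6 12 12 9 12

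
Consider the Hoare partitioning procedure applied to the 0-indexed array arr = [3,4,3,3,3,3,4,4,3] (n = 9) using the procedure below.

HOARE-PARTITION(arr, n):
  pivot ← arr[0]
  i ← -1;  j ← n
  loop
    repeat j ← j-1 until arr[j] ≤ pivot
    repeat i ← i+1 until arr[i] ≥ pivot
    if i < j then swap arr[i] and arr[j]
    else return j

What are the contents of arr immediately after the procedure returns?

pivot=3
j stops at 8 (3), i stops at 0 (3); swap ⇒ [3,4,3,3,3,3,4,4,3]
j stops at 5 (3), i stops at 1 (4); swap ⇒ [3,3,3,3,3,4,4,4,3]
j stops at 4 (3), i stops at 2 (3); swap ⇒ [3,3,3,3,3,4,4,4,3]
j stops at 3, i stops at 3; i≥j ⇒ return 3. arr=[3,3,3,3,3,4,4,4,3]

[3,3,3,3,3,4,4,4,3]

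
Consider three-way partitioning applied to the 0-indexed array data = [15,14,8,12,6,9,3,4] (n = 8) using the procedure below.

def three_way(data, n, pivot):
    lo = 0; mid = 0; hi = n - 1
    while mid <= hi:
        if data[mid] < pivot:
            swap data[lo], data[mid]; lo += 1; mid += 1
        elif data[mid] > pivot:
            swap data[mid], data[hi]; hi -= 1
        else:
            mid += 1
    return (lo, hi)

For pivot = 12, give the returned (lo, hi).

lo=0 mid=0 hi=7
15>12: swap(0,7), hi=6 ⇒ [4,14,8,12,6,9,3,15]
4<12: swap(0,0), lo=1 mid=1 ⇒ [4,14,8,12,6,9,3,15]
14>12: swap(1,6), hi=5 ⇒ [4,3,8,12,6,9,14,15]
3<12: swap(1,1), lo=2 mid=2 ⇒ [4,3,8,12,6,9,14,15]
8<12: swap(2,2), lo=3 mid=3 ⇒ [4,3,8,12,6,9,14,15]
12=12: mid=4
6<12: swap(3,4), lo=4 mid=5 ⇒ [4,3,8,6,12,9,14,15]
9<12: swap(4,5), lo=5 mid=6 ⇒ [4,3,8,6,9,12,14,15]
done. lo=5 hi=5; data=[4,3,8,6,9,12,14,15]

(5, 5)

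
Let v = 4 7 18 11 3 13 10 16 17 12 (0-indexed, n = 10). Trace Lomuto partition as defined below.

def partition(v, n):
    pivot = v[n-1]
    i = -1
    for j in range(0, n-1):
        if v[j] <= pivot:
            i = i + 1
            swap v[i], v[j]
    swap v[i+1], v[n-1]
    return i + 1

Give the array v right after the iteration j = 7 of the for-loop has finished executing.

pivot=12, i=-1
j=0: 4≤12, i=0, swap(0,0) ⇒ 4 7 18 11 3 13 10 16 17 12
j=1: 7≤12, i=1, swap(1,1) ⇒ 4 7 18 11 3 13 10 16 17 12
j=2: 18>12, skip
j=3: 11≤12, i=2, swap(2,3) ⇒ 4 7 11 18 3 13 10 16 17 12
j=4: 3≤12, i=3, swap(3,4) ⇒ 4 7 11 3 18 13 10 16 17 12
j=5: 13>12, skip
j=6: 10≤12, i=4, swap(4,6) ⇒ 4 7 11 3 10 13 18 16 17 12
j=7: 16>12, skip
(after j=7) v = 4 7 11 3 10 13 18 16 17 12

4 7 11 3 10 13 18 16 17 12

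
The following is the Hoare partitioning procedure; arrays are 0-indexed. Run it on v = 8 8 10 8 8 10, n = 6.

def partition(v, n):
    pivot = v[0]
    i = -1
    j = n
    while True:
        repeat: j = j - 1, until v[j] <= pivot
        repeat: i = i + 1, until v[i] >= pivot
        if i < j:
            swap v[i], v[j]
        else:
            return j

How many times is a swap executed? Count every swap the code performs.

2

pivot = v[0] = 8; i = -1, j = 6
j→4 (v[4]=8≤8), i→0 (v[0]=8≥8); i<j, swap → 8 8 10 8 8 10
j→3 (v[3]=8≤8), i→1 (v[1]=8≥8); i<j, swap → 8 8 10 8 8 10
j→1, i→2; i≥j, return j=1. v = 8 8 10 8 8 10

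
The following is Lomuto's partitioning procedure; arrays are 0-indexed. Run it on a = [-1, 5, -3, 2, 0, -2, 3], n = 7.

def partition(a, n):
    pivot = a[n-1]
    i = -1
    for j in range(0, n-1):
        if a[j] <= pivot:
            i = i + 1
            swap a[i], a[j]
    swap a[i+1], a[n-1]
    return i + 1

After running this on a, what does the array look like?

[-1, -3, 2, 0, -2, 3, 5]

pivot = a[6] = 3; i = -1
j=0: a[0]=-1 ≤ 3 → i=0, swap a[0],a[0] (no change) → [-1, 5, -3, 2, 0, -2, 3]
j=1: a[1]=5 > 3 → no swap
j=2: a[2]=-3 ≤ 3 → i=1, swap a[1],a[2] → [-1, -3, 5, 2, 0, -2, 3]
j=3: a[3]=2 ≤ 3 → i=2, swap a[2],a[3] → [-1, -3, 2, 5, 0, -2, 3]
j=4: a[4]=0 ≤ 3 → i=3, swap a[3],a[4] → [-1, -3, 2, 0, 5, -2, 3]
j=5: a[5]=-2 ≤ 3 → i=4, swap a[4],a[5] → [-1, -3, 2, 0, -2, 5, 3]
final swap a[5],a[6] → [-1, -3, 2, 0, -2, 3, 5]; return 5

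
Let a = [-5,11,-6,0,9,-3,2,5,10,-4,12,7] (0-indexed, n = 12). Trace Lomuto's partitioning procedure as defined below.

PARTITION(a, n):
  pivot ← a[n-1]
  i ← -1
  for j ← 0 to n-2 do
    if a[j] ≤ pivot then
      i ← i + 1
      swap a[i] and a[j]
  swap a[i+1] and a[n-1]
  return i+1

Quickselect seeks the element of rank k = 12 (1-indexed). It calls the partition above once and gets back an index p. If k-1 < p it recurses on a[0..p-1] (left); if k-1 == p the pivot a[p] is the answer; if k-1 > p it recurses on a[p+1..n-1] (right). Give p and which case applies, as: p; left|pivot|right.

7; right

pivot=7, i=-1
j=0: -5≤7, i=0, swap(0,0) ⇒ [-5,11,-6,0,9,-3,2,5,10,-4,12,7]
j=1: 11>7, skip
j=2: -6≤7, i=1, swap(1,2) ⇒ [-5,-6,11,0,9,-3,2,5,10,-4,12,7]
j=3: 0≤7, i=2, swap(2,3) ⇒ [-5,-6,0,11,9,-3,2,5,10,-4,12,7]
j=4: 9>7, skip
j=5: -3≤7, i=3, swap(3,5) ⇒ [-5,-6,0,-3,9,11,2,5,10,-4,12,7]
j=6: 2≤7, i=4, swap(4,6) ⇒ [-5,-6,0,-3,2,11,9,5,10,-4,12,7]
j=7: 5≤7, i=5, swap(5,7) ⇒ [-5,-6,0,-3,2,5,9,11,10,-4,12,7]
j=8: 10>7, skip
j=9: -4≤7, i=6, swap(6,9) ⇒ [-5,-6,0,-3,2,5,-4,11,10,9,12,7]
j=10: 12>7, skip
swap(7,11) ⇒ [-5,-6,0,-3,2,5,-4,7,10,9,12,11]; return 7
p = 7; k-1 = 11 > 7 ⇒ right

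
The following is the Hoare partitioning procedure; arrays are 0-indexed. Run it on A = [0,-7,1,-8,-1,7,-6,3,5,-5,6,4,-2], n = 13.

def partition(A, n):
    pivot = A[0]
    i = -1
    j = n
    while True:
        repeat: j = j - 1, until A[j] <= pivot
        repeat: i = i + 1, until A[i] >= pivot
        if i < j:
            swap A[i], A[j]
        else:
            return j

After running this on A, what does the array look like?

[-2,-7,-5,-8,-1,-6,7,3,5,1,6,4,0]

pivot=0
j stops at 12 (-2), i stops at 0 (0); swap ⇒ [-2,-7,1,-8,-1,7,-6,3,5,-5,6,4,0]
j stops at 9 (-5), i stops at 2 (1); swap ⇒ [-2,-7,-5,-8,-1,7,-6,3,5,1,6,4,0]
j stops at 6 (-6), i stops at 5 (7); swap ⇒ [-2,-7,-5,-8,-1,-6,7,3,5,1,6,4,0]
j stops at 5, i stops at 6; i≥j ⇒ return 5. A=[-2,-7,-5,-8,-1,-6,7,3,5,1,6,4,0]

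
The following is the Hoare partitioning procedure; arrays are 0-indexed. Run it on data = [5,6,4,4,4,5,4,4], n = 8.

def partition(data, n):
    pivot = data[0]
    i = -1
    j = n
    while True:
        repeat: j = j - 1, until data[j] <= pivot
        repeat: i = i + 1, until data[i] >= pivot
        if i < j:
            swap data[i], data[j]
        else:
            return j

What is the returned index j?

5

pivot = data[0] = 5; i = -1, j = 8
j→7 (data[7]=4≤5), i→0 (data[0]=5≥5); i<j, swap → [4,6,4,4,4,5,4,5]
j→6 (data[6]=4≤5), i→1 (data[1]=6≥5); i<j, swap → [4,4,4,4,4,5,6,5]
j→5, i→5; i≥j, return j=5. data = [4,4,4,4,4,5,6,5]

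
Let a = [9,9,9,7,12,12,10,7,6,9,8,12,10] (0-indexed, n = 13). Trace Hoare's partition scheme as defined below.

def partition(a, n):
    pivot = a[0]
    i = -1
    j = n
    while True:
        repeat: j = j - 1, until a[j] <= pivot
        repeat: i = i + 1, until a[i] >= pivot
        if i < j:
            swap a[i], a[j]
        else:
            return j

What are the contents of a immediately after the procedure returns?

[8,9,6,7,7,12,10,12,9,9,9,12,10]

pivot=9
j stops at 10 (8), i stops at 0 (9); swap ⇒ [8,9,9,7,12,12,10,7,6,9,9,12,10]
j stops at 9 (9), i stops at 1 (9); swap ⇒ [8,9,9,7,12,12,10,7,6,9,9,12,10]
j stops at 8 (6), i stops at 2 (9); swap ⇒ [8,9,6,7,12,12,10,7,9,9,9,12,10]
j stops at 7 (7), i stops at 4 (12); swap ⇒ [8,9,6,7,7,12,10,12,9,9,9,12,10]
j stops at 4, i stops at 5; i≥j ⇒ return 4. a=[8,9,6,7,7,12,10,12,9,9,9,12,10]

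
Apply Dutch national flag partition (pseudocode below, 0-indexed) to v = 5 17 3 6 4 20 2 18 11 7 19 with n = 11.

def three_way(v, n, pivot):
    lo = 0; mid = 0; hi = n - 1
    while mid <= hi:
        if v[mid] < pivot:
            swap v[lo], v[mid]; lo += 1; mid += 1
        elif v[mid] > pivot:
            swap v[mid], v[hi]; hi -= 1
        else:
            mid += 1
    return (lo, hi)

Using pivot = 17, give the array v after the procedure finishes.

lo=0 mid=0 hi=10
5<17: swap(0,0), lo=1 mid=1 ⇒ 5 17 3 6 4 20 2 18 11 7 19
17=17: mid=2
3<17: swap(1,2), lo=2 mid=3 ⇒ 5 3 17 6 4 20 2 18 11 7 19
6<17: swap(2,3), lo=3 mid=4 ⇒ 5 3 6 17 4 20 2 18 11 7 19
4<17: swap(3,4), lo=4 mid=5 ⇒ 5 3 6 4 17 20 2 18 11 7 19
20>17: swap(5,10), hi=9 ⇒ 5 3 6 4 17 19 2 18 11 7 20
19>17: swap(5,9), hi=8 ⇒ 5 3 6 4 17 7 2 18 11 19 20
7<17: swap(4,5), lo=5 mid=6 ⇒ 5 3 6 4 7 17 2 18 11 19 20
2<17: swap(5,6), lo=6 mid=7 ⇒ 5 3 6 4 7 2 17 18 11 19 20
18>17: swap(7,8), hi=7 ⇒ 5 3 6 4 7 2 17 11 18 19 20
11<17: swap(6,7), lo=7 mid=8 ⇒ 5 3 6 4 7 2 11 17 18 19 20
done. lo=7 hi=7; v=5 3 6 4 7 2 11 17 18 19 20

5 3 6 4 7 2 11 17 18 19 20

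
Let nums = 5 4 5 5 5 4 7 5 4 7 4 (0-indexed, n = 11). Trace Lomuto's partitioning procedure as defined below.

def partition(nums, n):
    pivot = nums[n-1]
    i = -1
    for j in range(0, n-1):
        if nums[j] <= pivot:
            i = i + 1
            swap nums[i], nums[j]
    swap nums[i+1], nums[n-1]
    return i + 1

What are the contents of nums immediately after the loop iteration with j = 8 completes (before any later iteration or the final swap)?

pivot=4, i=-1
j=0: 5>4, skip
j=1: 4≤4, i=0, swap(0,1) ⇒ 4 5 5 5 5 4 7 5 4 7 4
j=2: 5>4, skip
j=3: 5>4, skip
j=4: 5>4, skip
j=5: 4≤4, i=1, swap(1,5) ⇒ 4 4 5 5 5 5 7 5 4 7 4
j=6: 7>4, skip
j=7: 5>4, skip
j=8: 4≤4, i=2, swap(2,8) ⇒ 4 4 4 5 5 5 7 5 5 7 4
(after j=8) nums = 4 4 4 5 5 5 7 5 5 7 4

4 4 4 5 5 5 7 5 5 7 4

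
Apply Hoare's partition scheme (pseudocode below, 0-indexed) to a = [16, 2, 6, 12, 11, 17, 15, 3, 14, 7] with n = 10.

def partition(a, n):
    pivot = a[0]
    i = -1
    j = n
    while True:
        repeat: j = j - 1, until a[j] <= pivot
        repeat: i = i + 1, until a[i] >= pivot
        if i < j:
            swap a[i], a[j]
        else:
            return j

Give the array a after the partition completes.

pivot = a[0] = 16; i = -1, j = 10
j→9 (a[9]=7≤16), i→0 (a[0]=16≥16); i<j, swap → [7, 2, 6, 12, 11, 17, 15, 3, 14, 16]
j→8 (a[8]=14≤16), i→5 (a[5]=17≥16); i<j, swap → [7, 2, 6, 12, 11, 14, 15, 3, 17, 16]
j→7, i→8; i≥j, return j=7. a = [7, 2, 6, 12, 11, 14, 15, 3, 17, 16]

[7, 2, 6, 12, 11, 14, 15, 3, 17, 16]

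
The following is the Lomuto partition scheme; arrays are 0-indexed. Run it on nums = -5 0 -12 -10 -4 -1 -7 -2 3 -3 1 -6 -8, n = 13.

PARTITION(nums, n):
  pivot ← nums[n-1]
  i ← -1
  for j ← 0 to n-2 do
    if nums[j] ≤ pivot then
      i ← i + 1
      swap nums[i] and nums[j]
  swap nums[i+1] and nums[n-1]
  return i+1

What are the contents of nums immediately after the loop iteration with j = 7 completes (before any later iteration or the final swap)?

pivot = nums[12] = -8; i = -1
j=0: nums[0]=-5 > -8 → no swap
j=1: nums[1]=0 > -8 → no swap
j=2: nums[2]=-12 ≤ -8 → i=0, swap nums[0],nums[2] → -12 0 -5 -10 -4 -1 -7 -2 3 -3 1 -6 -8
j=3: nums[3]=-10 ≤ -8 → i=1, swap nums[1],nums[3] → -12 -10 -5 0 -4 -1 -7 -2 3 -3 1 -6 -8
j=4: nums[4]=-4 > -8 → no swap
j=5: nums[5]=-1 > -8 → no swap
j=6: nums[6]=-7 > -8 → no swap
j=7: nums[7]=-2 > -8 → no swap
(after j=7) nums = -12 -10 -5 0 -4 -1 -7 -2 3 -3 1 -6 -8

-12 -10 -5 0 -4 -1 -7 -2 3 -3 1 -6 -8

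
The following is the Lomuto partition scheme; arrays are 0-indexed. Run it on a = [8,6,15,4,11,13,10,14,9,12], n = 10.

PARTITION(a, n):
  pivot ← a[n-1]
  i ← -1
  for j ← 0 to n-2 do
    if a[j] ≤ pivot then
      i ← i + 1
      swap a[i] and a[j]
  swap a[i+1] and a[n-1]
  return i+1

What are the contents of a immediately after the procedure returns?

[8,6,4,11,10,9,12,14,13,15]

pivot=12, i=-1
j=0: 8≤12, i=0, swap(0,0) ⇒ [8,6,15,4,11,13,10,14,9,12]
j=1: 6≤12, i=1, swap(1,1) ⇒ [8,6,15,4,11,13,10,14,9,12]
j=2: 15>12, skip
j=3: 4≤12, i=2, swap(2,3) ⇒ [8,6,4,15,11,13,10,14,9,12]
j=4: 11≤12, i=3, swap(3,4) ⇒ [8,6,4,11,15,13,10,14,9,12]
j=5: 13>12, skip
j=6: 10≤12, i=4, swap(4,6) ⇒ [8,6,4,11,10,13,15,14,9,12]
j=7: 14>12, skip
j=8: 9≤12, i=5, swap(5,8) ⇒ [8,6,4,11,10,9,15,14,13,12]
swap(6,9) ⇒ [8,6,4,11,10,9,12,14,13,15]; return 6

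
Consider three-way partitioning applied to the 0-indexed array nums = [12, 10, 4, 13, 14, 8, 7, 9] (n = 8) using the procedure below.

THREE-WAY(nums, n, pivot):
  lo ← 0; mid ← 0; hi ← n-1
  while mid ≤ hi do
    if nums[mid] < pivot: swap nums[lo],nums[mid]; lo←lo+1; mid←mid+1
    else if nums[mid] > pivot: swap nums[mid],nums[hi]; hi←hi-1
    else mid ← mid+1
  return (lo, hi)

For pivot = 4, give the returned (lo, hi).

pivot = 4; lo=0, mid=0, hi=7
nums[mid]=12>4: swap nums[0],nums[7]; hi=6 → [9, 10, 4, 13, 14, 8, 7, 12]
nums[mid]=9>4: swap nums[0],nums[6]; hi=5 → [7, 10, 4, 13, 14, 8, 9, 12]
nums[mid]=7>4: swap nums[0],nums[5]; hi=4 → [8, 10, 4, 13, 14, 7, 9, 12]
nums[mid]=8>4: swap nums[0],nums[4]; hi=3 → [14, 10, 4, 13, 8, 7, 9, 12]
nums[mid]=14>4: swap nums[0],nums[3]; hi=2 → [13, 10, 4, 14, 8, 7, 9, 12]
nums[mid]=13>4: swap nums[0],nums[2]; hi=1 → [4, 10, 13, 14, 8, 7, 9, 12]
nums[mid]=4=4: mid=1
nums[mid]=10>4: swap nums[1],nums[1]; hi=0 → [4, 10, 13, 14, 8, 7, 9, 12]
end: lo=0, hi=0; nums = [4, 10, 13, 14, 8, 7, 9, 12]

(0, 0)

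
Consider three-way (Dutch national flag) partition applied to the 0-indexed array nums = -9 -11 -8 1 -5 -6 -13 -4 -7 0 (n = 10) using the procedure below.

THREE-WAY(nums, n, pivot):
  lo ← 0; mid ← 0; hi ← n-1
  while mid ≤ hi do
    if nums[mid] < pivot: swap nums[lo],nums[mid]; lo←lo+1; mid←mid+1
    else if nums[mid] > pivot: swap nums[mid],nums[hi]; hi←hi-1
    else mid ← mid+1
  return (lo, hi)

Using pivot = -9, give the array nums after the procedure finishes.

lo=0 mid=0 hi=9
-9=-9: mid=1
-11<-9: swap(0,1), lo=1 mid=2 ⇒ -11 -9 -8 1 -5 -6 -13 -4 -7 0
-8>-9: swap(2,9), hi=8 ⇒ -11 -9 0 1 -5 -6 -13 -4 -7 -8
0>-9: swap(2,8), hi=7 ⇒ -11 -9 -7 1 -5 -6 -13 -4 0 -8
-7>-9: swap(2,7), hi=6 ⇒ -11 -9 -4 1 -5 -6 -13 -7 0 -8
-4>-9: swap(2,6), hi=5 ⇒ -11 -9 -13 1 -5 -6 -4 -7 0 -8
-13<-9: swap(1,2), lo=2 mid=3 ⇒ -11 -13 -9 1 -5 -6 -4 -7 0 -8
1>-9: swap(3,5), hi=4 ⇒ -11 -13 -9 -6 -5 1 -4 -7 0 -8
-6>-9: swap(3,4), hi=3 ⇒ -11 -13 -9 -5 -6 1 -4 -7 0 -8
-5>-9: swap(3,3), hi=2 ⇒ -11 -13 -9 -5 -6 1 -4 -7 0 -8
done. lo=2 hi=2; nums=-11 -13 -9 -5 -6 1 -4 -7 0 -8

-11 -13 -9 -5 -6 1 -4 -7 0 -8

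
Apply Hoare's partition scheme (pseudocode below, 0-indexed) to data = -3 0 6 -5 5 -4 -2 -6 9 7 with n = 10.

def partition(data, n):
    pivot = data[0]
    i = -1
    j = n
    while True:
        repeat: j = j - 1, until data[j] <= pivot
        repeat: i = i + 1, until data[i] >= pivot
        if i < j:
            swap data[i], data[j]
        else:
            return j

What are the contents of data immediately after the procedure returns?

-6 -4 -5 6 5 0 -2 -3 9 7

pivot=-3
j stops at 7 (-6), i stops at 0 (-3); swap ⇒ -6 0 6 -5 5 -4 -2 -3 9 7
j stops at 5 (-4), i stops at 1 (0); swap ⇒ -6 -4 6 -5 5 0 -2 -3 9 7
j stops at 3 (-5), i stops at 2 (6); swap ⇒ -6 -4 -5 6 5 0 -2 -3 9 7
j stops at 2, i stops at 3; i≥j ⇒ return 2. data=-6 -4 -5 6 5 0 -2 -3 9 7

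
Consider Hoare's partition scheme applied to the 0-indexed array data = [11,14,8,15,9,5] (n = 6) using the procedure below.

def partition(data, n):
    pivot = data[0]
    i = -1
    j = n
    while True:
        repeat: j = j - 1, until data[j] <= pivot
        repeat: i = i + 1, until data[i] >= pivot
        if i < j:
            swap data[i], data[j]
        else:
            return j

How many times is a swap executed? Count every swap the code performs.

pivot = data[0] = 11; i = -1, j = 6
j→5 (data[5]=5≤11), i→0 (data[0]=11≥11); i<j, swap → [5,14,8,15,9,11]
j→4 (data[4]=9≤11), i→1 (data[1]=14≥11); i<j, swap → [5,9,8,15,14,11]
j→2, i→3; i≥j, return j=2. data = [5,9,8,15,14,11]

2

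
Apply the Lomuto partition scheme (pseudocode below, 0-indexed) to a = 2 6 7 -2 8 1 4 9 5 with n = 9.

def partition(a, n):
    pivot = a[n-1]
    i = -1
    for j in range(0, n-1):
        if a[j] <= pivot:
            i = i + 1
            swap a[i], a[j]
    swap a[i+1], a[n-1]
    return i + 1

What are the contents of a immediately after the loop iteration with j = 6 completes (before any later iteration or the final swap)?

pivot=5, i=-1
j=0: 2≤5, i=0, swap(0,0) ⇒ 2 6 7 -2 8 1 4 9 5
j=1: 6>5, skip
j=2: 7>5, skip
j=3: -2≤5, i=1, swap(1,3) ⇒ 2 -2 7 6 8 1 4 9 5
j=4: 8>5, skip
j=5: 1≤5, i=2, swap(2,5) ⇒ 2 -2 1 6 8 7 4 9 5
j=6: 4≤5, i=3, swap(3,6) ⇒ 2 -2 1 4 8 7 6 9 5
(after j=6) a = 2 -2 1 4 8 7 6 9 5

2 -2 1 4 8 7 6 9 5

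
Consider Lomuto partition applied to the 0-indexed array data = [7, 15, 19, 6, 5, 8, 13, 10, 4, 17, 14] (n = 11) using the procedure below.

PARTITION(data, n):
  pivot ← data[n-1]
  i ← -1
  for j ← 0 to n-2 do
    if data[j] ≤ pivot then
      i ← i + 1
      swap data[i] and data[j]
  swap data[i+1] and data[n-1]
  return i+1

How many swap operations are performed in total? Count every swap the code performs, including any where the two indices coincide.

pivot=14, i=-1
j=0: 7≤14, i=0, swap(0,0) ⇒ [7, 15, 19, 6, 5, 8, 13, 10, 4, 17, 14]
j=1: 15>14, skip
j=2: 19>14, skip
j=3: 6≤14, i=1, swap(1,3) ⇒ [7, 6, 19, 15, 5, 8, 13, 10, 4, 17, 14]
j=4: 5≤14, i=2, swap(2,4) ⇒ [7, 6, 5, 15, 19, 8, 13, 10, 4, 17, 14]
j=5: 8≤14, i=3, swap(3,5) ⇒ [7, 6, 5, 8, 19, 15, 13, 10, 4, 17, 14]
j=6: 13≤14, i=4, swap(4,6) ⇒ [7, 6, 5, 8, 13, 15, 19, 10, 4, 17, 14]
j=7: 10≤14, i=5, swap(5,7) ⇒ [7, 6, 5, 8, 13, 10, 19, 15, 4, 17, 14]
j=8: 4≤14, i=6, swap(6,8) ⇒ [7, 6, 5, 8, 13, 10, 4, 15, 19, 17, 14]
j=9: 17>14, skip
swap(7,10) ⇒ [7, 6, 5, 8, 13, 10, 4, 14, 19, 17, 15]; return 7

8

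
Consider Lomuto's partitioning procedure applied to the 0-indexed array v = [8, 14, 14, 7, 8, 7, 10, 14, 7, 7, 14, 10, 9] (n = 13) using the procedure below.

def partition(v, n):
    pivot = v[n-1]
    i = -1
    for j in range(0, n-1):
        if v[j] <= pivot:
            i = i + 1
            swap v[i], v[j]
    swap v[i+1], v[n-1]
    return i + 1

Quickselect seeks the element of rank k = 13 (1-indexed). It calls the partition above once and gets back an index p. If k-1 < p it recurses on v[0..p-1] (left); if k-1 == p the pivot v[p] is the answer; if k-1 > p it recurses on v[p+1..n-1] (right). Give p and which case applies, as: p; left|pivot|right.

pivot = v[12] = 9; i = -1
j=0: v[0]=8 ≤ 9 → i=0, swap v[0],v[0] (no change) → [8, 14, 14, 7, 8, 7, 10, 14, 7, 7, 14, 10, 9]
j=1: v[1]=14 > 9 → no swap
j=2: v[2]=14 > 9 → no swap
j=3: v[3]=7 ≤ 9 → i=1, swap v[1],v[3] → [8, 7, 14, 14, 8, 7, 10, 14, 7, 7, 14, 10, 9]
j=4: v[4]=8 ≤ 9 → i=2, swap v[2],v[4] → [8, 7, 8, 14, 14, 7, 10, 14, 7, 7, 14, 10, 9]
j=5: v[5]=7 ≤ 9 → i=3, swap v[3],v[5] → [8, 7, 8, 7, 14, 14, 10, 14, 7, 7, 14, 10, 9]
j=6: v[6]=10 > 9 → no swap
j=7: v[7]=14 > 9 → no swap
j=8: v[8]=7 ≤ 9 → i=4, swap v[4],v[8] → [8, 7, 8, 7, 7, 14, 10, 14, 14, 7, 14, 10, 9]
j=9: v[9]=7 ≤ 9 → i=5, swap v[5],v[9] → [8, 7, 8, 7, 7, 7, 10, 14, 14, 14, 14, 10, 9]
j=10: v[10]=14 > 9 → no swap
j=11: v[11]=10 > 9 → no swap
final swap v[6],v[12] → [8, 7, 8, 7, 7, 7, 9, 14, 14, 14, 14, 10, 10]; return 6
p = 6; k-1 = 12 > 6 ⇒ right

6; right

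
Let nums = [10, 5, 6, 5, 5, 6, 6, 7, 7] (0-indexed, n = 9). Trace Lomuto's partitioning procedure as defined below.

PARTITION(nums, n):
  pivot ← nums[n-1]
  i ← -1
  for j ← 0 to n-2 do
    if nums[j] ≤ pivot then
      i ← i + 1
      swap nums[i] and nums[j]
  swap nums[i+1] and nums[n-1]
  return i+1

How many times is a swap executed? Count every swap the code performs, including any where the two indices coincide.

8

pivot = nums[8] = 7; i = -1
j=0: nums[0]=10 > 7 → no swap
j=1: nums[1]=5 ≤ 7 → i=0, swap nums[0],nums[1] → [5, 10, 6, 5, 5, 6, 6, 7, 7]
j=2: nums[2]=6 ≤ 7 → i=1, swap nums[1],nums[2] → [5, 6, 10, 5, 5, 6, 6, 7, 7]
j=3: nums[3]=5 ≤ 7 → i=2, swap nums[2],nums[3] → [5, 6, 5, 10, 5, 6, 6, 7, 7]
j=4: nums[4]=5 ≤ 7 → i=3, swap nums[3],nums[4] → [5, 6, 5, 5, 10, 6, 6, 7, 7]
j=5: nums[5]=6 ≤ 7 → i=4, swap nums[4],nums[5] → [5, 6, 5, 5, 6, 10, 6, 7, 7]
j=6: nums[6]=6 ≤ 7 → i=5, swap nums[5],nums[6] → [5, 6, 5, 5, 6, 6, 10, 7, 7]
j=7: nums[7]=7 ≤ 7 → i=6, swap nums[6],nums[7] → [5, 6, 5, 5, 6, 6, 7, 10, 7]
final swap nums[7],nums[8] → [5, 6, 5, 5, 6, 6, 7, 7, 10]; return 7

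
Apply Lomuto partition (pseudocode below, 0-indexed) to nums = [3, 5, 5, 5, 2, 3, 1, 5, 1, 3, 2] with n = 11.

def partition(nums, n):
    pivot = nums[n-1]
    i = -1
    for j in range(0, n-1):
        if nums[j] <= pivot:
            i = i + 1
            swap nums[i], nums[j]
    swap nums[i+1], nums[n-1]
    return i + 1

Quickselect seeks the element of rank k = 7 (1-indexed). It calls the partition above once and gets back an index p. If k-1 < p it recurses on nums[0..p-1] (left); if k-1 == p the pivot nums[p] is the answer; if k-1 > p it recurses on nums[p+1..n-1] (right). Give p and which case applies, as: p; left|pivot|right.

pivot=2, i=-1
j=0: 3>2, skip
j=1: 5>2, skip
j=2: 5>2, skip
j=3: 5>2, skip
j=4: 2≤2, i=0, swap(0,4) ⇒ [2, 5, 5, 5, 3, 3, 1, 5, 1, 3, 2]
j=5: 3>2, skip
j=6: 1≤2, i=1, swap(1,6) ⇒ [2, 1, 5, 5, 3, 3, 5, 5, 1, 3, 2]
j=7: 5>2, skip
j=8: 1≤2, i=2, swap(2,8) ⇒ [2, 1, 1, 5, 3, 3, 5, 5, 5, 3, 2]
j=9: 3>2, skip
swap(3,10) ⇒ [2, 1, 1, 2, 3, 3, 5, 5, 5, 3, 5]; return 3
p = 3; k-1 = 6 > 3 ⇒ right

3; right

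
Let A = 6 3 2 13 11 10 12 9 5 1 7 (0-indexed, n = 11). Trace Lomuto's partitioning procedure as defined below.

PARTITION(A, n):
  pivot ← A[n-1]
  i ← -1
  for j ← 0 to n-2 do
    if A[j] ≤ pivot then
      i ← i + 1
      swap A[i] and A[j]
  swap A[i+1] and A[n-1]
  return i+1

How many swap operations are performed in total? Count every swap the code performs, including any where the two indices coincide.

pivot = A[10] = 7; i = -1
j=0: A[0]=6 ≤ 7 → i=0, swap A[0],A[0] (no change) → 6 3 2 13 11 10 12 9 5 1 7
j=1: A[1]=3 ≤ 7 → i=1, swap A[1],A[1] (no change) → 6 3 2 13 11 10 12 9 5 1 7
j=2: A[2]=2 ≤ 7 → i=2, swap A[2],A[2] (no change) → 6 3 2 13 11 10 12 9 5 1 7
j=3: A[3]=13 > 7 → no swap
j=4: A[4]=11 > 7 → no swap
j=5: A[5]=10 > 7 → no swap
j=6: A[6]=12 > 7 → no swap
j=7: A[7]=9 > 7 → no swap
j=8: A[8]=5 ≤ 7 → i=3, swap A[3],A[8] → 6 3 2 5 11 10 12 9 13 1 7
j=9: A[9]=1 ≤ 7 → i=4, swap A[4],A[9] → 6 3 2 5 1 10 12 9 13 11 7
final swap A[5],A[10] → 6 3 2 5 1 7 12 9 13 11 10; return 5

6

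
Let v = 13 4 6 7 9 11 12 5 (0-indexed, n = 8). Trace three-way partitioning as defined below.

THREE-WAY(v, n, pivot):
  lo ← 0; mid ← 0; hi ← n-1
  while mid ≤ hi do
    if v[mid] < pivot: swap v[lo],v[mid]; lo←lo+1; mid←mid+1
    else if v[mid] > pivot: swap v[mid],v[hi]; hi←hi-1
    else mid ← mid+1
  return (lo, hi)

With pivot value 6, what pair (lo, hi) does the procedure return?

pivot = 6; lo=0, mid=0, hi=7
v[mid]=13>6: swap v[0],v[7]; hi=6 → 5 4 6 7 9 11 12 13
v[mid]=5<6: swap v[0],v[0]; lo=1,mid=1 → 5 4 6 7 9 11 12 13
v[mid]=4<6: swap v[1],v[1]; lo=2,mid=2 → 5 4 6 7 9 11 12 13
v[mid]=6=6: mid=3
v[mid]=7>6: swap v[3],v[6]; hi=5 → 5 4 6 12 9 11 7 13
v[mid]=12>6: swap v[3],v[5]; hi=4 → 5 4 6 11 9 12 7 13
v[mid]=11>6: swap v[3],v[4]; hi=3 → 5 4 6 9 11 12 7 13
v[mid]=9>6: swap v[3],v[3]; hi=2 → 5 4 6 9 11 12 7 13
end: lo=2, hi=2; v = 5 4 6 9 11 12 7 13

(2, 2)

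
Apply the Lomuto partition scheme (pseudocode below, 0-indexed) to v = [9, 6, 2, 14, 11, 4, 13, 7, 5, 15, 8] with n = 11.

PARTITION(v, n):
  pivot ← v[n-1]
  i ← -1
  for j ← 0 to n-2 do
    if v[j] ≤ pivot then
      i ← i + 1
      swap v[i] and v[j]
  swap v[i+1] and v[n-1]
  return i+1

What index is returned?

pivot = v[10] = 8; i = -1
j=0: v[0]=9 > 8 → no swap
j=1: v[1]=6 ≤ 8 → i=0, swap v[0],v[1] → [6, 9, 2, 14, 11, 4, 13, 7, 5, 15, 8]
j=2: v[2]=2 ≤ 8 → i=1, swap v[1],v[2] → [6, 2, 9, 14, 11, 4, 13, 7, 5, 15, 8]
j=3: v[3]=14 > 8 → no swap
j=4: v[4]=11 > 8 → no swap
j=5: v[5]=4 ≤ 8 → i=2, swap v[2],v[5] → [6, 2, 4, 14, 11, 9, 13, 7, 5, 15, 8]
j=6: v[6]=13 > 8 → no swap
j=7: v[7]=7 ≤ 8 → i=3, swap v[3],v[7] → [6, 2, 4, 7, 11, 9, 13, 14, 5, 15, 8]
j=8: v[8]=5 ≤ 8 → i=4, swap v[4],v[8] → [6, 2, 4, 7, 5, 9, 13, 14, 11, 15, 8]
j=9: v[9]=15 > 8 → no swap
final swap v[5],v[10] → [6, 2, 4, 7, 5, 8, 13, 14, 11, 15, 9]; return 5

5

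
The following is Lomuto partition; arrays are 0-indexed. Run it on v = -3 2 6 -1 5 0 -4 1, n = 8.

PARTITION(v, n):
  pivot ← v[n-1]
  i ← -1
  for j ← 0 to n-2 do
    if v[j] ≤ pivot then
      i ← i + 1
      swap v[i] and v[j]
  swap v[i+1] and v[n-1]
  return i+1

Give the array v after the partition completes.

-3 -1 0 -4 1 6 2 5

pivot=1, i=-1
j=0: -3≤1, i=0, swap(0,0) ⇒ -3 2 6 -1 5 0 -4 1
j=1: 2>1, skip
j=2: 6>1, skip
j=3: -1≤1, i=1, swap(1,3) ⇒ -3 -1 6 2 5 0 -4 1
j=4: 5>1, skip
j=5: 0≤1, i=2, swap(2,5) ⇒ -3 -1 0 2 5 6 -4 1
j=6: -4≤1, i=3, swap(3,6) ⇒ -3 -1 0 -4 5 6 2 1
swap(4,7) ⇒ -3 -1 0 -4 1 6 2 5; return 4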